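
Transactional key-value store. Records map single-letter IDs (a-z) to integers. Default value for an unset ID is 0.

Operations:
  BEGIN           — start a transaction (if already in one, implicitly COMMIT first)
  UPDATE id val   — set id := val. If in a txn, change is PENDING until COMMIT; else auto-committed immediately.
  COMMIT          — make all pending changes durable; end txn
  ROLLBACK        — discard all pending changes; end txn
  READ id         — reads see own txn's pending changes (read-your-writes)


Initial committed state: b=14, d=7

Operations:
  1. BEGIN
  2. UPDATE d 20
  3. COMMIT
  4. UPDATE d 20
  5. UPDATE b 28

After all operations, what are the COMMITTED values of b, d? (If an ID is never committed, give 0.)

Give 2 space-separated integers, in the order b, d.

Initial committed: {b=14, d=7}
Op 1: BEGIN: in_txn=True, pending={}
Op 2: UPDATE d=20 (pending; pending now {d=20})
Op 3: COMMIT: merged ['d'] into committed; committed now {b=14, d=20}
Op 4: UPDATE d=20 (auto-commit; committed d=20)
Op 5: UPDATE b=28 (auto-commit; committed b=28)
Final committed: {b=28, d=20}

Answer: 28 20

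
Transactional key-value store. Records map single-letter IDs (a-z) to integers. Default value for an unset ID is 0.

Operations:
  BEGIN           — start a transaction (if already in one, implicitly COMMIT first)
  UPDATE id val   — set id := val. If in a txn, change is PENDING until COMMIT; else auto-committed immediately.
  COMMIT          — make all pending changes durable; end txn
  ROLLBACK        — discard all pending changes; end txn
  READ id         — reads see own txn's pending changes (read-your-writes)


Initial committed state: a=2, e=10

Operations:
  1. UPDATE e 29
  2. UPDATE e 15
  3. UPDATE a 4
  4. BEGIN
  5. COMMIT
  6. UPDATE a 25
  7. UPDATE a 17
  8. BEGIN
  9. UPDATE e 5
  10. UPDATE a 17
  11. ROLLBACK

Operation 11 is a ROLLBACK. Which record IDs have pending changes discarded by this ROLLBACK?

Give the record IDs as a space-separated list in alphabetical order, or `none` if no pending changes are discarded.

Initial committed: {a=2, e=10}
Op 1: UPDATE e=29 (auto-commit; committed e=29)
Op 2: UPDATE e=15 (auto-commit; committed e=15)
Op 3: UPDATE a=4 (auto-commit; committed a=4)
Op 4: BEGIN: in_txn=True, pending={}
Op 5: COMMIT: merged [] into committed; committed now {a=4, e=15}
Op 6: UPDATE a=25 (auto-commit; committed a=25)
Op 7: UPDATE a=17 (auto-commit; committed a=17)
Op 8: BEGIN: in_txn=True, pending={}
Op 9: UPDATE e=5 (pending; pending now {e=5})
Op 10: UPDATE a=17 (pending; pending now {a=17, e=5})
Op 11: ROLLBACK: discarded pending ['a', 'e']; in_txn=False
ROLLBACK at op 11 discards: ['a', 'e']

Answer: a e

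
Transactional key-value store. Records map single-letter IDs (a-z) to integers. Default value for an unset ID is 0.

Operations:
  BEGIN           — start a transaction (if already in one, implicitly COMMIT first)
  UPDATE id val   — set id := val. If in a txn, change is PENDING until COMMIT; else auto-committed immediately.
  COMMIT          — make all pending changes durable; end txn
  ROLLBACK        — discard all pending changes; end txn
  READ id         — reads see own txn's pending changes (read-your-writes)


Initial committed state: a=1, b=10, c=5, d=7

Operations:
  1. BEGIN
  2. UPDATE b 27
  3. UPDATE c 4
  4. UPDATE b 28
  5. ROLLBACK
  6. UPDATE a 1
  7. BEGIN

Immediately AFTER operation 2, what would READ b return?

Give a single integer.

Answer: 27

Derivation:
Initial committed: {a=1, b=10, c=5, d=7}
Op 1: BEGIN: in_txn=True, pending={}
Op 2: UPDATE b=27 (pending; pending now {b=27})
After op 2: visible(b) = 27 (pending={b=27}, committed={a=1, b=10, c=5, d=7})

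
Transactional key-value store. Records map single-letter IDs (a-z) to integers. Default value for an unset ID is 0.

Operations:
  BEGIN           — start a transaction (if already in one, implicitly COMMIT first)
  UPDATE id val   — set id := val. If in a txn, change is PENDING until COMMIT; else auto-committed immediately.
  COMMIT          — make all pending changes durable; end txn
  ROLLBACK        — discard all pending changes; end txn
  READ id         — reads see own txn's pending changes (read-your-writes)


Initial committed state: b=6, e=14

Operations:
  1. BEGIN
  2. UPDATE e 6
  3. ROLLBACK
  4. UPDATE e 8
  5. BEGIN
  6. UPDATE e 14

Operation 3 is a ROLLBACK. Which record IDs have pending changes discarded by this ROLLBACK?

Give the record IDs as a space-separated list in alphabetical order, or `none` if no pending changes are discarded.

Initial committed: {b=6, e=14}
Op 1: BEGIN: in_txn=True, pending={}
Op 2: UPDATE e=6 (pending; pending now {e=6})
Op 3: ROLLBACK: discarded pending ['e']; in_txn=False
Op 4: UPDATE e=8 (auto-commit; committed e=8)
Op 5: BEGIN: in_txn=True, pending={}
Op 6: UPDATE e=14 (pending; pending now {e=14})
ROLLBACK at op 3 discards: ['e']

Answer: e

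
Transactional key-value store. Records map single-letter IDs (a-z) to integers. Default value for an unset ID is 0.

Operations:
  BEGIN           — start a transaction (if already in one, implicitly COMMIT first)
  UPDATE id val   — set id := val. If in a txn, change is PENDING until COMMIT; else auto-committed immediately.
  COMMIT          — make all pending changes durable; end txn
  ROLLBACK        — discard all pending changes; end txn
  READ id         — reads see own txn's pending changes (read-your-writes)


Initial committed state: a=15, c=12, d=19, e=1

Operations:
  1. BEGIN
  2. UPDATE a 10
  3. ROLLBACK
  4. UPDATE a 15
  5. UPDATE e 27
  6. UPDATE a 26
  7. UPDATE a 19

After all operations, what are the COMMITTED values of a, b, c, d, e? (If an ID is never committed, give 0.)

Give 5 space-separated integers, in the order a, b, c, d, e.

Answer: 19 0 12 19 27

Derivation:
Initial committed: {a=15, c=12, d=19, e=1}
Op 1: BEGIN: in_txn=True, pending={}
Op 2: UPDATE a=10 (pending; pending now {a=10})
Op 3: ROLLBACK: discarded pending ['a']; in_txn=False
Op 4: UPDATE a=15 (auto-commit; committed a=15)
Op 5: UPDATE e=27 (auto-commit; committed e=27)
Op 6: UPDATE a=26 (auto-commit; committed a=26)
Op 7: UPDATE a=19 (auto-commit; committed a=19)
Final committed: {a=19, c=12, d=19, e=27}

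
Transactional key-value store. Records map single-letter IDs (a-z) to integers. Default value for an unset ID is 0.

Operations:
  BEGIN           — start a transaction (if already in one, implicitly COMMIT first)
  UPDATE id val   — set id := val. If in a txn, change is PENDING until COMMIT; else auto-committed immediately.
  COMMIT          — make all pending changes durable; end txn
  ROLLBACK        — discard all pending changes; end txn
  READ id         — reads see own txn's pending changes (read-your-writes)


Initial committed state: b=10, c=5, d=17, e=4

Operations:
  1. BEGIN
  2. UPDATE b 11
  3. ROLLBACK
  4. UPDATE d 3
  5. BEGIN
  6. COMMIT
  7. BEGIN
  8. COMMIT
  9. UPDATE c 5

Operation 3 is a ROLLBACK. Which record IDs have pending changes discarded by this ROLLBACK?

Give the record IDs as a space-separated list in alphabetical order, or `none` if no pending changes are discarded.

Answer: b

Derivation:
Initial committed: {b=10, c=5, d=17, e=4}
Op 1: BEGIN: in_txn=True, pending={}
Op 2: UPDATE b=11 (pending; pending now {b=11})
Op 3: ROLLBACK: discarded pending ['b']; in_txn=False
Op 4: UPDATE d=3 (auto-commit; committed d=3)
Op 5: BEGIN: in_txn=True, pending={}
Op 6: COMMIT: merged [] into committed; committed now {b=10, c=5, d=3, e=4}
Op 7: BEGIN: in_txn=True, pending={}
Op 8: COMMIT: merged [] into committed; committed now {b=10, c=5, d=3, e=4}
Op 9: UPDATE c=5 (auto-commit; committed c=5)
ROLLBACK at op 3 discards: ['b']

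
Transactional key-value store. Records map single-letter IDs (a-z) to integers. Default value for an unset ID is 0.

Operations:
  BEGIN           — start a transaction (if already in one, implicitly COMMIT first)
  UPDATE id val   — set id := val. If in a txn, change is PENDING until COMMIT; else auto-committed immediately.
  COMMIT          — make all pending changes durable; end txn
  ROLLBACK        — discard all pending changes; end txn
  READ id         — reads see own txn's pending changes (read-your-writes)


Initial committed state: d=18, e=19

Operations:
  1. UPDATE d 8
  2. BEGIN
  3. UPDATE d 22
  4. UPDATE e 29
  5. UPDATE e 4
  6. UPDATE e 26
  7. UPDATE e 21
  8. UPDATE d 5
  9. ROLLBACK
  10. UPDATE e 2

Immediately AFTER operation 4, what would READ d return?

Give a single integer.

Initial committed: {d=18, e=19}
Op 1: UPDATE d=8 (auto-commit; committed d=8)
Op 2: BEGIN: in_txn=True, pending={}
Op 3: UPDATE d=22 (pending; pending now {d=22})
Op 4: UPDATE e=29 (pending; pending now {d=22, e=29})
After op 4: visible(d) = 22 (pending={d=22, e=29}, committed={d=8, e=19})

Answer: 22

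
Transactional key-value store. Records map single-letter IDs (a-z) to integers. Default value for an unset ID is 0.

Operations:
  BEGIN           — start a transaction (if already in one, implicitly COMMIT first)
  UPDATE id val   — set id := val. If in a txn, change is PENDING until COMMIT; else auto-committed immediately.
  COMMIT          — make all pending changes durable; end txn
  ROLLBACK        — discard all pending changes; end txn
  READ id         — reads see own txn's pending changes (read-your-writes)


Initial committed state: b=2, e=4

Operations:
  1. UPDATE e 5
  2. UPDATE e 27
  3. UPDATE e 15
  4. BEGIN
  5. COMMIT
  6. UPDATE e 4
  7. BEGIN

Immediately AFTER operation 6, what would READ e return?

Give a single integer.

Answer: 4

Derivation:
Initial committed: {b=2, e=4}
Op 1: UPDATE e=5 (auto-commit; committed e=5)
Op 2: UPDATE e=27 (auto-commit; committed e=27)
Op 3: UPDATE e=15 (auto-commit; committed e=15)
Op 4: BEGIN: in_txn=True, pending={}
Op 5: COMMIT: merged [] into committed; committed now {b=2, e=15}
Op 6: UPDATE e=4 (auto-commit; committed e=4)
After op 6: visible(e) = 4 (pending={}, committed={b=2, e=4})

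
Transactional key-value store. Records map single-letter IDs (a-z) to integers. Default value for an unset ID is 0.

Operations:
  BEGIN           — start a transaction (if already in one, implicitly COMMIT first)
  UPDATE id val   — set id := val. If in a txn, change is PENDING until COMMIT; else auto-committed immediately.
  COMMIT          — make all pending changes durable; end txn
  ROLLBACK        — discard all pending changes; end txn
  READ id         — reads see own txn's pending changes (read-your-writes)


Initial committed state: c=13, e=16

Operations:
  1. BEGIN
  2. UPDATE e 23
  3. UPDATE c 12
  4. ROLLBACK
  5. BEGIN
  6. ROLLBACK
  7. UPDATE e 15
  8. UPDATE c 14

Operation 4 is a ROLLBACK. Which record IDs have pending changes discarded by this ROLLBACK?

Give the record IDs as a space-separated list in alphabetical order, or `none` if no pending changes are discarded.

Answer: c e

Derivation:
Initial committed: {c=13, e=16}
Op 1: BEGIN: in_txn=True, pending={}
Op 2: UPDATE e=23 (pending; pending now {e=23})
Op 3: UPDATE c=12 (pending; pending now {c=12, e=23})
Op 4: ROLLBACK: discarded pending ['c', 'e']; in_txn=False
Op 5: BEGIN: in_txn=True, pending={}
Op 6: ROLLBACK: discarded pending []; in_txn=False
Op 7: UPDATE e=15 (auto-commit; committed e=15)
Op 8: UPDATE c=14 (auto-commit; committed c=14)
ROLLBACK at op 4 discards: ['c', 'e']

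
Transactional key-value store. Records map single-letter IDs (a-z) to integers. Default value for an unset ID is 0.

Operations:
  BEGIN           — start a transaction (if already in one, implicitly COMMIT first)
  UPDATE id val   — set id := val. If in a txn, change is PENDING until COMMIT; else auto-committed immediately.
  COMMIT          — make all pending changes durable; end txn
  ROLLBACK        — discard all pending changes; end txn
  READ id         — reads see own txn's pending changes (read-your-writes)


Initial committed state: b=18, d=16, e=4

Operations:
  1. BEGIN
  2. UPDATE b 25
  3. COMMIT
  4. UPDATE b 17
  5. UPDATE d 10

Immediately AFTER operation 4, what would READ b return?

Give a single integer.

Answer: 17

Derivation:
Initial committed: {b=18, d=16, e=4}
Op 1: BEGIN: in_txn=True, pending={}
Op 2: UPDATE b=25 (pending; pending now {b=25})
Op 3: COMMIT: merged ['b'] into committed; committed now {b=25, d=16, e=4}
Op 4: UPDATE b=17 (auto-commit; committed b=17)
After op 4: visible(b) = 17 (pending={}, committed={b=17, d=16, e=4})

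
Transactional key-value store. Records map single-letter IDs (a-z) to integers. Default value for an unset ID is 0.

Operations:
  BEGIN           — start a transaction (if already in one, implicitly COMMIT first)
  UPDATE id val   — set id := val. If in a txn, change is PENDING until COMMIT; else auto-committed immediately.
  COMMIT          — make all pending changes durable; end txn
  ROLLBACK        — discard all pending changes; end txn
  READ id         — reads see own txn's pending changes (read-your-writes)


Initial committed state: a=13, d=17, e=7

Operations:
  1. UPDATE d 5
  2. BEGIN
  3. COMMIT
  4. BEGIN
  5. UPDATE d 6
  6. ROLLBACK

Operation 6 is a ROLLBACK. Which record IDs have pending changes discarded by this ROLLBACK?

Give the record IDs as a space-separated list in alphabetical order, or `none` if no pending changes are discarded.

Answer: d

Derivation:
Initial committed: {a=13, d=17, e=7}
Op 1: UPDATE d=5 (auto-commit; committed d=5)
Op 2: BEGIN: in_txn=True, pending={}
Op 3: COMMIT: merged [] into committed; committed now {a=13, d=5, e=7}
Op 4: BEGIN: in_txn=True, pending={}
Op 5: UPDATE d=6 (pending; pending now {d=6})
Op 6: ROLLBACK: discarded pending ['d']; in_txn=False
ROLLBACK at op 6 discards: ['d']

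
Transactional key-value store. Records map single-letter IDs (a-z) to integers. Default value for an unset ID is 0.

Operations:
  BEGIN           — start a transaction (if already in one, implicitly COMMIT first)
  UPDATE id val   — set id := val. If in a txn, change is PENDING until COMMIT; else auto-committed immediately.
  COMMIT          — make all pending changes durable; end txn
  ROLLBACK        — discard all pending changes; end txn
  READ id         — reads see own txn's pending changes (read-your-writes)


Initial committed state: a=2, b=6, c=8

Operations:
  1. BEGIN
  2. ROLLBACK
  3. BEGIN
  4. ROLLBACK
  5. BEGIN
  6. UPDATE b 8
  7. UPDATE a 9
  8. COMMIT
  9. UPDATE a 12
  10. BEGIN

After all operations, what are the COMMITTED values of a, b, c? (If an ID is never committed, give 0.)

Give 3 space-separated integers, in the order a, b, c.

Answer: 12 8 8

Derivation:
Initial committed: {a=2, b=6, c=8}
Op 1: BEGIN: in_txn=True, pending={}
Op 2: ROLLBACK: discarded pending []; in_txn=False
Op 3: BEGIN: in_txn=True, pending={}
Op 4: ROLLBACK: discarded pending []; in_txn=False
Op 5: BEGIN: in_txn=True, pending={}
Op 6: UPDATE b=8 (pending; pending now {b=8})
Op 7: UPDATE a=9 (pending; pending now {a=9, b=8})
Op 8: COMMIT: merged ['a', 'b'] into committed; committed now {a=9, b=8, c=8}
Op 9: UPDATE a=12 (auto-commit; committed a=12)
Op 10: BEGIN: in_txn=True, pending={}
Final committed: {a=12, b=8, c=8}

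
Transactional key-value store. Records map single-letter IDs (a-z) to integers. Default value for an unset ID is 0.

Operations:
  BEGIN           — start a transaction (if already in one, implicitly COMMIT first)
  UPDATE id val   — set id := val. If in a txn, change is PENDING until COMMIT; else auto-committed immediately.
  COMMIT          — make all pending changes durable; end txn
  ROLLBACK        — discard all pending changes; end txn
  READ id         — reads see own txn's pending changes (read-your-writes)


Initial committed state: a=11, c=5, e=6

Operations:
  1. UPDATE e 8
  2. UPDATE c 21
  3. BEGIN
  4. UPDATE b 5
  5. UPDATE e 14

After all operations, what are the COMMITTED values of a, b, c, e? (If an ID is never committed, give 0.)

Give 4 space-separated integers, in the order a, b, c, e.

Answer: 11 0 21 8

Derivation:
Initial committed: {a=11, c=5, e=6}
Op 1: UPDATE e=8 (auto-commit; committed e=8)
Op 2: UPDATE c=21 (auto-commit; committed c=21)
Op 3: BEGIN: in_txn=True, pending={}
Op 4: UPDATE b=5 (pending; pending now {b=5})
Op 5: UPDATE e=14 (pending; pending now {b=5, e=14})
Final committed: {a=11, c=21, e=8}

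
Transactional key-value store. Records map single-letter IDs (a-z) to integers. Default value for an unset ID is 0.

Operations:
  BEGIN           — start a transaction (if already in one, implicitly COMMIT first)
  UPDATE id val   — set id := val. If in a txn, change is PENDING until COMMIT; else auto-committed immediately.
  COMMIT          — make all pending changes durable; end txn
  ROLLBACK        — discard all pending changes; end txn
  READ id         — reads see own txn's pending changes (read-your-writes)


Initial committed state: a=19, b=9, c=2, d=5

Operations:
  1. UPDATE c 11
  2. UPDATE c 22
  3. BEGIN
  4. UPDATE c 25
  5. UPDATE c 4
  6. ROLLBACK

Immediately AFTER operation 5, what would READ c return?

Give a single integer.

Answer: 4

Derivation:
Initial committed: {a=19, b=9, c=2, d=5}
Op 1: UPDATE c=11 (auto-commit; committed c=11)
Op 2: UPDATE c=22 (auto-commit; committed c=22)
Op 3: BEGIN: in_txn=True, pending={}
Op 4: UPDATE c=25 (pending; pending now {c=25})
Op 5: UPDATE c=4 (pending; pending now {c=4})
After op 5: visible(c) = 4 (pending={c=4}, committed={a=19, b=9, c=22, d=5})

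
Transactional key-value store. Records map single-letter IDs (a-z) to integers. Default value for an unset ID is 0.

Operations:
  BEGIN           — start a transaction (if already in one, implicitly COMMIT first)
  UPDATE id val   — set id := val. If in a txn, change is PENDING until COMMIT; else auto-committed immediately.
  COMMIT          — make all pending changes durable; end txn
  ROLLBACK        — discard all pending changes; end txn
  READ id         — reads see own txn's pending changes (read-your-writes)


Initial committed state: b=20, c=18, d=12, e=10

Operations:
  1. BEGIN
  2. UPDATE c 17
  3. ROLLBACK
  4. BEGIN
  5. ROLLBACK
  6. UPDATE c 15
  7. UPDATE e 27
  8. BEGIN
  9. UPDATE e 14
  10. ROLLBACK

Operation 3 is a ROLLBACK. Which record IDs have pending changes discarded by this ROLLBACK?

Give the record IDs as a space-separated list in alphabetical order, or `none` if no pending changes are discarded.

Answer: c

Derivation:
Initial committed: {b=20, c=18, d=12, e=10}
Op 1: BEGIN: in_txn=True, pending={}
Op 2: UPDATE c=17 (pending; pending now {c=17})
Op 3: ROLLBACK: discarded pending ['c']; in_txn=False
Op 4: BEGIN: in_txn=True, pending={}
Op 5: ROLLBACK: discarded pending []; in_txn=False
Op 6: UPDATE c=15 (auto-commit; committed c=15)
Op 7: UPDATE e=27 (auto-commit; committed e=27)
Op 8: BEGIN: in_txn=True, pending={}
Op 9: UPDATE e=14 (pending; pending now {e=14})
Op 10: ROLLBACK: discarded pending ['e']; in_txn=False
ROLLBACK at op 3 discards: ['c']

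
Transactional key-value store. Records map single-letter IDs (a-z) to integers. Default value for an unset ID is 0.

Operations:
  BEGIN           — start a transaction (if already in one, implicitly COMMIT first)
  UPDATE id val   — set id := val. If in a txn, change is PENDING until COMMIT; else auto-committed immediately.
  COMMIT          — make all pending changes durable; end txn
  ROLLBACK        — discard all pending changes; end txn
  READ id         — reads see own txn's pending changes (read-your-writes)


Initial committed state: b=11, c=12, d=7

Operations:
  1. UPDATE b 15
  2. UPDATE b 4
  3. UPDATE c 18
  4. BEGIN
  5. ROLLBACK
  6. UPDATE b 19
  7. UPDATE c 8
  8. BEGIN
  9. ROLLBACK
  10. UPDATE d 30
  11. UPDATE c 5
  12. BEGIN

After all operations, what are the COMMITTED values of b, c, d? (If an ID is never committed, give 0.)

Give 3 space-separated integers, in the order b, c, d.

Initial committed: {b=11, c=12, d=7}
Op 1: UPDATE b=15 (auto-commit; committed b=15)
Op 2: UPDATE b=4 (auto-commit; committed b=4)
Op 3: UPDATE c=18 (auto-commit; committed c=18)
Op 4: BEGIN: in_txn=True, pending={}
Op 5: ROLLBACK: discarded pending []; in_txn=False
Op 6: UPDATE b=19 (auto-commit; committed b=19)
Op 7: UPDATE c=8 (auto-commit; committed c=8)
Op 8: BEGIN: in_txn=True, pending={}
Op 9: ROLLBACK: discarded pending []; in_txn=False
Op 10: UPDATE d=30 (auto-commit; committed d=30)
Op 11: UPDATE c=5 (auto-commit; committed c=5)
Op 12: BEGIN: in_txn=True, pending={}
Final committed: {b=19, c=5, d=30}

Answer: 19 5 30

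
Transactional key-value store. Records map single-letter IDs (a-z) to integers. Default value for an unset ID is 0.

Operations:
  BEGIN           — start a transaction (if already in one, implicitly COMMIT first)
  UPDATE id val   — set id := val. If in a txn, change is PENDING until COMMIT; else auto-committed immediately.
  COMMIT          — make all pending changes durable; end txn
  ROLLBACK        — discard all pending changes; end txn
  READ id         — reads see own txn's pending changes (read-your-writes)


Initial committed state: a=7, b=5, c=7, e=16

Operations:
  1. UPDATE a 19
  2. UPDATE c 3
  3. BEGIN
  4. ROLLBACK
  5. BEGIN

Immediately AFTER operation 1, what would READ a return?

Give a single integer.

Answer: 19

Derivation:
Initial committed: {a=7, b=5, c=7, e=16}
Op 1: UPDATE a=19 (auto-commit; committed a=19)
After op 1: visible(a) = 19 (pending={}, committed={a=19, b=5, c=7, e=16})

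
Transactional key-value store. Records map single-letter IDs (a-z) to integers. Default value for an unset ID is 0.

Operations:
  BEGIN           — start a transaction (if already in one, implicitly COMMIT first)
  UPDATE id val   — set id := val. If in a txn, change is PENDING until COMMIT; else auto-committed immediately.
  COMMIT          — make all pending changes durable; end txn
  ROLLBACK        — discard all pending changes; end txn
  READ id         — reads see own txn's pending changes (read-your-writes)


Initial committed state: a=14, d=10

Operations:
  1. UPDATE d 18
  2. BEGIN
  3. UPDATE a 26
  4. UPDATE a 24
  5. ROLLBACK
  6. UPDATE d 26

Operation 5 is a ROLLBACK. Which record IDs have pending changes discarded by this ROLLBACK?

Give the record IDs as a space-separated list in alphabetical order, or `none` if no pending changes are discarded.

Answer: a

Derivation:
Initial committed: {a=14, d=10}
Op 1: UPDATE d=18 (auto-commit; committed d=18)
Op 2: BEGIN: in_txn=True, pending={}
Op 3: UPDATE a=26 (pending; pending now {a=26})
Op 4: UPDATE a=24 (pending; pending now {a=24})
Op 5: ROLLBACK: discarded pending ['a']; in_txn=False
Op 6: UPDATE d=26 (auto-commit; committed d=26)
ROLLBACK at op 5 discards: ['a']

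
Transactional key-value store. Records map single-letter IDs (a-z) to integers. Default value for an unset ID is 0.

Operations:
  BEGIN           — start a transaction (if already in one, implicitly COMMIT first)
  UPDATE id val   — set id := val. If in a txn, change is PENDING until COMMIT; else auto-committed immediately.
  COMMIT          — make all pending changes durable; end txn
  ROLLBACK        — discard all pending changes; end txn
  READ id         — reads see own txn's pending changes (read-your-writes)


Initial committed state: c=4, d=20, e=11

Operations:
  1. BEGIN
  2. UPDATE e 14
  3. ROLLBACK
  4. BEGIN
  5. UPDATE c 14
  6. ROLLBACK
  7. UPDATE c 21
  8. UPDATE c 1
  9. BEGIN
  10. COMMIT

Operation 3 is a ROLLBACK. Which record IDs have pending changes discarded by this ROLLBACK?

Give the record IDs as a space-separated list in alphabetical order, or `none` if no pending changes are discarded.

Initial committed: {c=4, d=20, e=11}
Op 1: BEGIN: in_txn=True, pending={}
Op 2: UPDATE e=14 (pending; pending now {e=14})
Op 3: ROLLBACK: discarded pending ['e']; in_txn=False
Op 4: BEGIN: in_txn=True, pending={}
Op 5: UPDATE c=14 (pending; pending now {c=14})
Op 6: ROLLBACK: discarded pending ['c']; in_txn=False
Op 7: UPDATE c=21 (auto-commit; committed c=21)
Op 8: UPDATE c=1 (auto-commit; committed c=1)
Op 9: BEGIN: in_txn=True, pending={}
Op 10: COMMIT: merged [] into committed; committed now {c=1, d=20, e=11}
ROLLBACK at op 3 discards: ['e']

Answer: e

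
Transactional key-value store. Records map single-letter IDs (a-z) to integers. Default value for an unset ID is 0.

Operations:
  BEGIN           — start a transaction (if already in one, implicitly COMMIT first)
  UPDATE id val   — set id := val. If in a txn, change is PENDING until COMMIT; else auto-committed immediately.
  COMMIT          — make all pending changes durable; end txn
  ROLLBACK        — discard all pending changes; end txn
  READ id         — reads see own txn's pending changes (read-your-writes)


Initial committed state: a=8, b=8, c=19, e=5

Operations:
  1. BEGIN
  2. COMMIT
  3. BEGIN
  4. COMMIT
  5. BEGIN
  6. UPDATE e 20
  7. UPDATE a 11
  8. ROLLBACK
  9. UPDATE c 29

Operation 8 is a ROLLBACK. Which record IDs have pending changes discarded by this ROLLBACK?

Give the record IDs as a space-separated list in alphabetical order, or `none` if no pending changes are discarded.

Initial committed: {a=8, b=8, c=19, e=5}
Op 1: BEGIN: in_txn=True, pending={}
Op 2: COMMIT: merged [] into committed; committed now {a=8, b=8, c=19, e=5}
Op 3: BEGIN: in_txn=True, pending={}
Op 4: COMMIT: merged [] into committed; committed now {a=8, b=8, c=19, e=5}
Op 5: BEGIN: in_txn=True, pending={}
Op 6: UPDATE e=20 (pending; pending now {e=20})
Op 7: UPDATE a=11 (pending; pending now {a=11, e=20})
Op 8: ROLLBACK: discarded pending ['a', 'e']; in_txn=False
Op 9: UPDATE c=29 (auto-commit; committed c=29)
ROLLBACK at op 8 discards: ['a', 'e']

Answer: a e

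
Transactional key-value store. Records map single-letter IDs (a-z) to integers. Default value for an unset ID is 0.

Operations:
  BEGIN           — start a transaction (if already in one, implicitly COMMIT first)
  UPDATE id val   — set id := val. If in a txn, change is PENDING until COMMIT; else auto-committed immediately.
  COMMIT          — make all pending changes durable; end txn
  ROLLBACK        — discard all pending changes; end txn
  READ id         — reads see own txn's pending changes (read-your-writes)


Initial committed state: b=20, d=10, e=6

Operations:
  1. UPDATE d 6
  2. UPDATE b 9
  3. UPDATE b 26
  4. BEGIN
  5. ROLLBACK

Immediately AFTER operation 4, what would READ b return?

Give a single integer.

Initial committed: {b=20, d=10, e=6}
Op 1: UPDATE d=6 (auto-commit; committed d=6)
Op 2: UPDATE b=9 (auto-commit; committed b=9)
Op 3: UPDATE b=26 (auto-commit; committed b=26)
Op 4: BEGIN: in_txn=True, pending={}
After op 4: visible(b) = 26 (pending={}, committed={b=26, d=6, e=6})

Answer: 26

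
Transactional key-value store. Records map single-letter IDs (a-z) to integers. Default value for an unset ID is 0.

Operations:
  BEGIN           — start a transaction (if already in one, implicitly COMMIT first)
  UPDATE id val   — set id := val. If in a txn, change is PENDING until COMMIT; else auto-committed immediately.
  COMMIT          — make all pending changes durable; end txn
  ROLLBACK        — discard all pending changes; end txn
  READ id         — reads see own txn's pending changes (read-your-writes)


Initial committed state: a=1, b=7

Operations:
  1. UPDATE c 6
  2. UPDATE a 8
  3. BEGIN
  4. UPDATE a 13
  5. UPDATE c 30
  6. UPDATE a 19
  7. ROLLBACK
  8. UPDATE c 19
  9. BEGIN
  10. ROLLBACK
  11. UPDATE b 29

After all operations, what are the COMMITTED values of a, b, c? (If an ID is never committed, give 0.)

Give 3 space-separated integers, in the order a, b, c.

Answer: 8 29 19

Derivation:
Initial committed: {a=1, b=7}
Op 1: UPDATE c=6 (auto-commit; committed c=6)
Op 2: UPDATE a=8 (auto-commit; committed a=8)
Op 3: BEGIN: in_txn=True, pending={}
Op 4: UPDATE a=13 (pending; pending now {a=13})
Op 5: UPDATE c=30 (pending; pending now {a=13, c=30})
Op 6: UPDATE a=19 (pending; pending now {a=19, c=30})
Op 7: ROLLBACK: discarded pending ['a', 'c']; in_txn=False
Op 8: UPDATE c=19 (auto-commit; committed c=19)
Op 9: BEGIN: in_txn=True, pending={}
Op 10: ROLLBACK: discarded pending []; in_txn=False
Op 11: UPDATE b=29 (auto-commit; committed b=29)
Final committed: {a=8, b=29, c=19}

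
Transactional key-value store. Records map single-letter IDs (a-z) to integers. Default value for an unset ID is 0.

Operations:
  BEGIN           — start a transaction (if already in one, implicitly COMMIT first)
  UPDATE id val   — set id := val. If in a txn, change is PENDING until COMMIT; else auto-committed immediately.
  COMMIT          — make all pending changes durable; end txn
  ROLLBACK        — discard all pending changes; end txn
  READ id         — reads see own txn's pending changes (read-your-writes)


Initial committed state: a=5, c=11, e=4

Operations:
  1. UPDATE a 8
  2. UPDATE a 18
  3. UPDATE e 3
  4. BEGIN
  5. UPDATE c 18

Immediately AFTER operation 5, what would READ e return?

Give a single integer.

Answer: 3

Derivation:
Initial committed: {a=5, c=11, e=4}
Op 1: UPDATE a=8 (auto-commit; committed a=8)
Op 2: UPDATE a=18 (auto-commit; committed a=18)
Op 3: UPDATE e=3 (auto-commit; committed e=3)
Op 4: BEGIN: in_txn=True, pending={}
Op 5: UPDATE c=18 (pending; pending now {c=18})
After op 5: visible(e) = 3 (pending={c=18}, committed={a=18, c=11, e=3})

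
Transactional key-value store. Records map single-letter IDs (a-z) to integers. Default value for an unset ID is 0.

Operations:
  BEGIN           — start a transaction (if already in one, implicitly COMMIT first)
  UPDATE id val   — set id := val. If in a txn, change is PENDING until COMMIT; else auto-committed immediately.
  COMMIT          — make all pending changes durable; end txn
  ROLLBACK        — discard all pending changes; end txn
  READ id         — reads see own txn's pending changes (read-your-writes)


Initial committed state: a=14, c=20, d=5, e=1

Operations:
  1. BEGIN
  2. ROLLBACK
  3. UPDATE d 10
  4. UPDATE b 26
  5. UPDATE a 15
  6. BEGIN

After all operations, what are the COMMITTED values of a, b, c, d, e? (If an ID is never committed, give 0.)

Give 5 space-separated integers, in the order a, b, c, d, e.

Answer: 15 26 20 10 1

Derivation:
Initial committed: {a=14, c=20, d=5, e=1}
Op 1: BEGIN: in_txn=True, pending={}
Op 2: ROLLBACK: discarded pending []; in_txn=False
Op 3: UPDATE d=10 (auto-commit; committed d=10)
Op 4: UPDATE b=26 (auto-commit; committed b=26)
Op 5: UPDATE a=15 (auto-commit; committed a=15)
Op 6: BEGIN: in_txn=True, pending={}
Final committed: {a=15, b=26, c=20, d=10, e=1}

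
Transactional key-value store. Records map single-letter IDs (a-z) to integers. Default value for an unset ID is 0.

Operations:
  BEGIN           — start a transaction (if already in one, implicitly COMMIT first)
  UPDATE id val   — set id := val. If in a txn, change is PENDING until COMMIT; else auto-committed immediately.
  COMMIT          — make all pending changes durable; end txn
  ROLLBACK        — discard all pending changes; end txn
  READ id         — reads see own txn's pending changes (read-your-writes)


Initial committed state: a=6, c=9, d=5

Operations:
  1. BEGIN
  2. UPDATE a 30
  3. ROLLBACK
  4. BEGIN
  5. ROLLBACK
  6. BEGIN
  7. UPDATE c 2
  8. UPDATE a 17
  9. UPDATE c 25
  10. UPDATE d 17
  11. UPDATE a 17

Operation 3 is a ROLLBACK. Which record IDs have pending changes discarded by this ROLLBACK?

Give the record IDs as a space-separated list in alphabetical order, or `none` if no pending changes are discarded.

Answer: a

Derivation:
Initial committed: {a=6, c=9, d=5}
Op 1: BEGIN: in_txn=True, pending={}
Op 2: UPDATE a=30 (pending; pending now {a=30})
Op 3: ROLLBACK: discarded pending ['a']; in_txn=False
Op 4: BEGIN: in_txn=True, pending={}
Op 5: ROLLBACK: discarded pending []; in_txn=False
Op 6: BEGIN: in_txn=True, pending={}
Op 7: UPDATE c=2 (pending; pending now {c=2})
Op 8: UPDATE a=17 (pending; pending now {a=17, c=2})
Op 9: UPDATE c=25 (pending; pending now {a=17, c=25})
Op 10: UPDATE d=17 (pending; pending now {a=17, c=25, d=17})
Op 11: UPDATE a=17 (pending; pending now {a=17, c=25, d=17})
ROLLBACK at op 3 discards: ['a']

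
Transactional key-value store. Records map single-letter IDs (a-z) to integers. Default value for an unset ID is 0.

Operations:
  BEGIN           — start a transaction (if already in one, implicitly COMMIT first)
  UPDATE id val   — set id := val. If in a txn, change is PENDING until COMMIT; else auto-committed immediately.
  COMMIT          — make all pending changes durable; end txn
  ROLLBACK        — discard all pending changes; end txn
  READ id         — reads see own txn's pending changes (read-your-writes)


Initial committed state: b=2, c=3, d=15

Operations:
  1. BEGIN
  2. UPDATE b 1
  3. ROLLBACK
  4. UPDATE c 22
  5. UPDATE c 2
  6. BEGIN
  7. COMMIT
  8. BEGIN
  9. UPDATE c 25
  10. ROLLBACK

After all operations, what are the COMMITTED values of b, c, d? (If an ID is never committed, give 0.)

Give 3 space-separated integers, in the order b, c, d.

Initial committed: {b=2, c=3, d=15}
Op 1: BEGIN: in_txn=True, pending={}
Op 2: UPDATE b=1 (pending; pending now {b=1})
Op 3: ROLLBACK: discarded pending ['b']; in_txn=False
Op 4: UPDATE c=22 (auto-commit; committed c=22)
Op 5: UPDATE c=2 (auto-commit; committed c=2)
Op 6: BEGIN: in_txn=True, pending={}
Op 7: COMMIT: merged [] into committed; committed now {b=2, c=2, d=15}
Op 8: BEGIN: in_txn=True, pending={}
Op 9: UPDATE c=25 (pending; pending now {c=25})
Op 10: ROLLBACK: discarded pending ['c']; in_txn=False
Final committed: {b=2, c=2, d=15}

Answer: 2 2 15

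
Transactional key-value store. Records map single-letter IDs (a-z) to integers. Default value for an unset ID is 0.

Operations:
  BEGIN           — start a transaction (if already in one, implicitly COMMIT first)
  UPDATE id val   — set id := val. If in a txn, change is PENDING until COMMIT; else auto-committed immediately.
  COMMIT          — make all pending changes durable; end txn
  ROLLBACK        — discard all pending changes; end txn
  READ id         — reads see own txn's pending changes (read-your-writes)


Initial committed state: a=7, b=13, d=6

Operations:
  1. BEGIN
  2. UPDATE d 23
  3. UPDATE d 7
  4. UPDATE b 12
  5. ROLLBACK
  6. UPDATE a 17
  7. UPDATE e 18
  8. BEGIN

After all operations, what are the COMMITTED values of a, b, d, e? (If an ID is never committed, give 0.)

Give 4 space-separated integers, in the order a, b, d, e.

Answer: 17 13 6 18

Derivation:
Initial committed: {a=7, b=13, d=6}
Op 1: BEGIN: in_txn=True, pending={}
Op 2: UPDATE d=23 (pending; pending now {d=23})
Op 3: UPDATE d=7 (pending; pending now {d=7})
Op 4: UPDATE b=12 (pending; pending now {b=12, d=7})
Op 5: ROLLBACK: discarded pending ['b', 'd']; in_txn=False
Op 6: UPDATE a=17 (auto-commit; committed a=17)
Op 7: UPDATE e=18 (auto-commit; committed e=18)
Op 8: BEGIN: in_txn=True, pending={}
Final committed: {a=17, b=13, d=6, e=18}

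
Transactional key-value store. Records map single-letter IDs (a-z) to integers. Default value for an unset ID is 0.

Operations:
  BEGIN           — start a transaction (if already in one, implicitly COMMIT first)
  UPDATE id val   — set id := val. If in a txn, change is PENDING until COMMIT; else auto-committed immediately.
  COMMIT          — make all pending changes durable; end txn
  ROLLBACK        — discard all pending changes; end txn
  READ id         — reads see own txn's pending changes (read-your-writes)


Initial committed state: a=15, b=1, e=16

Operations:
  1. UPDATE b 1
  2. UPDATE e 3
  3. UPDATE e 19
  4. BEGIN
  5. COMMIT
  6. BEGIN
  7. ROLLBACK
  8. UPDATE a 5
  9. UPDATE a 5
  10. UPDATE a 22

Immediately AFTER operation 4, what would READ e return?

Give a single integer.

Answer: 19

Derivation:
Initial committed: {a=15, b=1, e=16}
Op 1: UPDATE b=1 (auto-commit; committed b=1)
Op 2: UPDATE e=3 (auto-commit; committed e=3)
Op 3: UPDATE e=19 (auto-commit; committed e=19)
Op 4: BEGIN: in_txn=True, pending={}
After op 4: visible(e) = 19 (pending={}, committed={a=15, b=1, e=19})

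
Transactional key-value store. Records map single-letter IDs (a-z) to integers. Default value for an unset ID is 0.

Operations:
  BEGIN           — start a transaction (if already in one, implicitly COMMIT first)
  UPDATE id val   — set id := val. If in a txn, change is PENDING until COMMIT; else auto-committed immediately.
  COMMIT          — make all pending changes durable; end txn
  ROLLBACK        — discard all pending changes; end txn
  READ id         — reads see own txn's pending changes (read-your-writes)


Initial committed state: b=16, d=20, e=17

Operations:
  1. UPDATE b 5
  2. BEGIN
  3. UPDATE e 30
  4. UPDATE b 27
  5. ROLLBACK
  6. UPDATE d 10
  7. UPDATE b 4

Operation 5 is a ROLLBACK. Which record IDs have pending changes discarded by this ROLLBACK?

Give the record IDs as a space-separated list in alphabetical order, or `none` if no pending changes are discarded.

Answer: b e

Derivation:
Initial committed: {b=16, d=20, e=17}
Op 1: UPDATE b=5 (auto-commit; committed b=5)
Op 2: BEGIN: in_txn=True, pending={}
Op 3: UPDATE e=30 (pending; pending now {e=30})
Op 4: UPDATE b=27 (pending; pending now {b=27, e=30})
Op 5: ROLLBACK: discarded pending ['b', 'e']; in_txn=False
Op 6: UPDATE d=10 (auto-commit; committed d=10)
Op 7: UPDATE b=4 (auto-commit; committed b=4)
ROLLBACK at op 5 discards: ['b', 'e']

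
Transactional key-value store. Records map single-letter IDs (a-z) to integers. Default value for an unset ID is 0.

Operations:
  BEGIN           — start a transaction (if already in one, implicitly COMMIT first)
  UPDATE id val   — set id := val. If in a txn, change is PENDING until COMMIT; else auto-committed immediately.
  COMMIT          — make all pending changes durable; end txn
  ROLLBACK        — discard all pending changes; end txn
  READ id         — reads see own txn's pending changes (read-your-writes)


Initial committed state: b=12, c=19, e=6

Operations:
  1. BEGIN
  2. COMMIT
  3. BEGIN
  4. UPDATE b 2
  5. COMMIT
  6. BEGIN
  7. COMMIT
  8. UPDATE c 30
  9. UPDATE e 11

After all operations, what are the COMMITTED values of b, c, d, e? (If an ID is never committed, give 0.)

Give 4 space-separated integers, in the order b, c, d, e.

Initial committed: {b=12, c=19, e=6}
Op 1: BEGIN: in_txn=True, pending={}
Op 2: COMMIT: merged [] into committed; committed now {b=12, c=19, e=6}
Op 3: BEGIN: in_txn=True, pending={}
Op 4: UPDATE b=2 (pending; pending now {b=2})
Op 5: COMMIT: merged ['b'] into committed; committed now {b=2, c=19, e=6}
Op 6: BEGIN: in_txn=True, pending={}
Op 7: COMMIT: merged [] into committed; committed now {b=2, c=19, e=6}
Op 8: UPDATE c=30 (auto-commit; committed c=30)
Op 9: UPDATE e=11 (auto-commit; committed e=11)
Final committed: {b=2, c=30, e=11}

Answer: 2 30 0 11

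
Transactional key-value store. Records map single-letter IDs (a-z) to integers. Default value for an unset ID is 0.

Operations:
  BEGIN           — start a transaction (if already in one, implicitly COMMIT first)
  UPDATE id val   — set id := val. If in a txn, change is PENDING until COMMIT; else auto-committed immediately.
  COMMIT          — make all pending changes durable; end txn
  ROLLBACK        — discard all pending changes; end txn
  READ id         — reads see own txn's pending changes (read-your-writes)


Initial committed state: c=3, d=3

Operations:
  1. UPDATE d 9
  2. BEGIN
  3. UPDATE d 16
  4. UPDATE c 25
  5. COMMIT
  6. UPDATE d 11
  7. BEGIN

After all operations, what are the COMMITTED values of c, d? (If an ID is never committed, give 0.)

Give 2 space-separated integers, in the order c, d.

Initial committed: {c=3, d=3}
Op 1: UPDATE d=9 (auto-commit; committed d=9)
Op 2: BEGIN: in_txn=True, pending={}
Op 3: UPDATE d=16 (pending; pending now {d=16})
Op 4: UPDATE c=25 (pending; pending now {c=25, d=16})
Op 5: COMMIT: merged ['c', 'd'] into committed; committed now {c=25, d=16}
Op 6: UPDATE d=11 (auto-commit; committed d=11)
Op 7: BEGIN: in_txn=True, pending={}
Final committed: {c=25, d=11}

Answer: 25 11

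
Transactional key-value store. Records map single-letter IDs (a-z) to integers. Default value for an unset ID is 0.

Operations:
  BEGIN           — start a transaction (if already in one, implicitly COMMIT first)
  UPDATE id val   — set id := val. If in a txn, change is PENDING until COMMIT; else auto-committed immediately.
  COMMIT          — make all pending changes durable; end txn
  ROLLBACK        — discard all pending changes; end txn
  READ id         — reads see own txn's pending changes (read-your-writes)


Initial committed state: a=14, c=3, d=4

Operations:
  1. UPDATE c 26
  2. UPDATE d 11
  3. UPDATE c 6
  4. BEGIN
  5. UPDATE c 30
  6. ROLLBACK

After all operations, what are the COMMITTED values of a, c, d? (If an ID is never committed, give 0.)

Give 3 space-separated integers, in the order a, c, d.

Answer: 14 6 11

Derivation:
Initial committed: {a=14, c=3, d=4}
Op 1: UPDATE c=26 (auto-commit; committed c=26)
Op 2: UPDATE d=11 (auto-commit; committed d=11)
Op 3: UPDATE c=6 (auto-commit; committed c=6)
Op 4: BEGIN: in_txn=True, pending={}
Op 5: UPDATE c=30 (pending; pending now {c=30})
Op 6: ROLLBACK: discarded pending ['c']; in_txn=False
Final committed: {a=14, c=6, d=11}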